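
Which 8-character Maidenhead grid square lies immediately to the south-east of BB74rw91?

Longitude extended square 9; +1 → 10, wraps to 0, carry into subsquare.
Longitude subsquare r = 17; +1 → 18 = s.
Latitude extended square 1; −1 → 0.

BB74sw00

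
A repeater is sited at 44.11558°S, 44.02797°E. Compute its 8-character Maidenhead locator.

LE25av32

Shift to the Maidenhead origin (180°W, 90°S): lon 224.02797, lat 45.88442.
Field (20°×10°, letters A–R): 224.02797/20 → 11 → L, 45.88442/10 → 4 → E; chars LE.
Square (2°×1°, digits 0–9): 4.02797/2 → 2, 5.88442/1 → 5; chars 25.
Subsquare (5′×2.5′, letters a–x): 0.02797/0.0833333 → 0 → a, 0.88442/0.0416667 → 21 → v; chars av.
Extended square (30″×15″, digits 0–9): 0.02797/0.00833333 → 3, 0.00942/0.00416667 → 2; chars 32.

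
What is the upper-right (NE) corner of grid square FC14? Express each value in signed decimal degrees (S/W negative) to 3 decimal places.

-65.000, -76.000

Field F=5, C=2: +5·20° lon, +2·10° lat → SW at lon -80°, lat -70°.
Square 1, 4: +1·2° lon, +4·1° lat → SW at lon -78°, lat -66°.
Cell spans 2° lon × 1° lat. NE corner is SW corner plus one full cell.
latitude -65.000, longitude -76.000.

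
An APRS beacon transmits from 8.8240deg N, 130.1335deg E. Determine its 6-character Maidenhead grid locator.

Add 180° to longitude and 90° to latitude: 310.1335, 98.8240.
Field (20°×10°, letters A–R): 310.1335/20 → 15 → P, 98.8240/10 → 9 → J; chars PJ.
Square (2°×1°, digits 0–9): 10.1335/2 → 5, 8.8240/1 → 8; chars 58.
Subsquare (5′×2.5′, letters a–x): 0.1335/0.0833333 → 1 → b, 0.8240/0.0416667 → 19 → t; chars bt.

PJ58bt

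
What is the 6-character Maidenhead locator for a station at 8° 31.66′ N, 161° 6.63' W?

AJ98km

Offset from 180°W / 90°S: lon 18.8895°, lat 98.5277°.
Field (20°×10°, letters A–R): 18.8895/20 → 0 → A, 98.5277/10 → 9 → J; chars AJ.
Square (2°×1°, digits 0–9): 18.8895/2 → 9, 8.5277/1 → 8; chars 98.
Subsquare (5′×2.5′, letters a–x): 0.8895/0.0833333 → 10 → k, 0.5277/0.0416667 → 12 → m; chars km.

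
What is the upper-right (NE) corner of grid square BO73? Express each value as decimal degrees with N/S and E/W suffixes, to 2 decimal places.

54.00° N, 144.00° W

Field B=1, O=14: +1·20° lon, +14·10° lat → SW at lon -160°, lat 50°.
Square 7, 3: +7·2° lon, +3·1° lat → SW at lon -146°, lat 53°.
Cell spans 2° lon × 1° lat. NE corner is SW corner plus one full cell.
latitude 54.00° N, longitude 144.00° W.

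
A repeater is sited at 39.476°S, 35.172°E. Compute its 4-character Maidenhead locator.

Offset from 180°W / 90°S: lon 215.17°, lat 50.52°.
Field: 215.17/20 → 10 → K, 50.52/10 → 5 → F; chars KF.
Square: 15.17/2 → 7, 0.52/1 → 0; chars 70.

KF70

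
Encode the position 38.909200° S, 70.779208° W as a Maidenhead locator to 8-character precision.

Offset from 180°W / 90°S: lon 109.22079°, lat 51.09080°.
Field (20°×10°, letters A–R): lon ⌊109.22079/20⌋ = 5 → F; lat ⌊51.09080/10⌋ = 5 → F.
Square (2°×1°, digits 0–9): lon ⌊9.22079/2⌋ = 4; lat ⌊1.09080/1⌋ = 1.
Subsquare (5′×2.5′, letters a–x): lon ⌊1.22079/0.0833333⌋ = 14 → o; lat ⌊0.09080/0.0416667⌋ = 2 → c.
Extended square (30″×15″, digits 0–9): lon ⌊0.05413/0.00833333⌋ = 6; lat ⌊0.00747/0.00416667⌋ = 1.

FF41oc61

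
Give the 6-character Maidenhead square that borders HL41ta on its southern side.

HL40tx

Latitude subsquare a = 0; −1 → -1, wraps to 23 = x, carry into square.
Latitude square 1; −1 → 0.
The longitude characters are unchanged.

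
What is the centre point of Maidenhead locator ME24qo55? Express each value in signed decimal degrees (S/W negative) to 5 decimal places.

Field M=12, E=4: +12·20° lon, +4·10° lat → SW at lon 60°, lat -50°.
Square 2, 4: +2·2° lon, +4·1° lat → SW at lon 64°, lat -46°.
Subsquare q=16, o=14: +16·0.0833333° lon, +14·0.0416667° lat → SW at lon 65.3333°, lat -45.4167°.
Extended square 5, 5: +5·0.00833333° lon, +5·0.00416667° lat → SW at lon 65.375°, lat -45.3958°.
Cell spans 0.00833333° lon × 0.00416667° lat. Centre is SW corner plus half of each.
latitude -45.39375, longitude 65.37917.

-45.39375, 65.37917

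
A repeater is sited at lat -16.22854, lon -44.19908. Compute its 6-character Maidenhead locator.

GH73vs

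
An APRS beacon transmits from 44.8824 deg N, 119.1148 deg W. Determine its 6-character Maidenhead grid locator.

DN04kv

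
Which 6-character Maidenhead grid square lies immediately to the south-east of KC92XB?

Longitude subsquare x = 23; +1 → 24, wraps to 0 = a, carry into square.
Longitude square 9; +1 → 10, wraps to 0, carry into field.
Longitude field K = 10; +1 → 11 = L.
Latitude subsquare b = 1; −1 → 0 = a.

LC02aa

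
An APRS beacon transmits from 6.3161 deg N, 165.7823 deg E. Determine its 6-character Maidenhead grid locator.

RJ26vh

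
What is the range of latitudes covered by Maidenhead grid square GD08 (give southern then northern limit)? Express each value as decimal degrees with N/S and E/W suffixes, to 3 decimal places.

52.000° S, 51.000° S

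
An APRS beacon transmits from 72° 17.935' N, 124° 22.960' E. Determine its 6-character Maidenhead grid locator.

PQ22eh

Add 180° to longitude and 90° to latitude: 304.3827, 162.2989.
Field: lon ⌊304.3827/20⌋ = 15 → P; lat ⌊162.2989/10⌋ = 16 → Q.
Square: lon ⌊4.3827/2⌋ = 2; lat ⌊2.2989/1⌋ = 2.
Subsquare: lon ⌊0.3827/0.0833333⌋ = 4 → e; lat ⌊0.2989/0.0416667⌋ = 7 → h.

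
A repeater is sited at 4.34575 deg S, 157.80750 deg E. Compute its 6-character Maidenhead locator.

QI85vp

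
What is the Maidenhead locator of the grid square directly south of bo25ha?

Latitude subsquare a = 0; −1 → -1, wraps to 23 = x, carry into square.
Latitude square 5; −1 → 4.
The longitude characters are unchanged.

BO24hx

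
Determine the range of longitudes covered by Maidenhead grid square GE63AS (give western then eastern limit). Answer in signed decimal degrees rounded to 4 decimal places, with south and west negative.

Field G=6, E=4: +6·20° lon, +4·10° lat → SW at lon -60°, lat -50°.
Square 6, 3: +6·2° lon, +3·1° lat → SW at lon -48°, lat -47°.
Subsquare a=0, s=18: +0·0.0833333° lon, +18·0.0416667° lat → SW at lon -48°, lat -46.25°.
Cell spans 0.0833333° lon × 0.0416667° lat.
west -48.0000, east -47.9167.

-48.0000, -47.9167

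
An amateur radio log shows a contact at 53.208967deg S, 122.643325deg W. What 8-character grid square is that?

Shift to the Maidenhead origin (180°W, 90°S): lon 57.35667, lat 36.79103.
Field (20°×10°, letters A–R): lon ⌊57.35667/20⌋ = 2 → C; lat ⌊36.79103/10⌋ = 3 → D.
Square (2°×1°, digits 0–9): lon ⌊17.35667/2⌋ = 8; lat ⌊6.79103/1⌋ = 6.
Subsquare (5′×2.5′, letters a–x): lon ⌊1.35667/0.0833333⌋ = 16 → q; lat ⌊0.79103/0.0416667⌋ = 18 → s.
Extended square (30″×15″, digits 0–9): lon ⌊0.02334/0.00833333⌋ = 2; lat ⌊0.04103/0.00416667⌋ = 9.

CD86qs29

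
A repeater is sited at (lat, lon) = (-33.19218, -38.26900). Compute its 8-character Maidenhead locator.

Add 180° to longitude and 90° to latitude: 141.73100, 56.80782.
Field: lon ⌊141.73100/20⌋ = 7 → H; lat ⌊56.80782/10⌋ = 5 → F.
Square: lon ⌊1.73100/2⌋ = 0; lat ⌊6.80782/1⌋ = 6.
Subsquare: lon ⌊1.73100/0.0833333⌋ = 20 → u; lat ⌊0.80782/0.0416667⌋ = 19 → t.
Extended square: lon ⌊0.06433/0.00833333⌋ = 7; lat ⌊0.01615/0.00416667⌋ = 3.

HF06ut73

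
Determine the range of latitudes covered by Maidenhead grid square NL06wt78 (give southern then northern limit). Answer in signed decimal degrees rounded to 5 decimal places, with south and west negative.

Field N=13, L=11: +13·20° lon, +11·10° lat → SW at lon 80°, lat 20°.
Square 0, 6: +0·2° lon, +6·1° lat → SW at lon 80°, lat 26°.
Subsquare w=22, t=19: +22·0.0833333° lon, +19·0.0416667° lat → SW at lon 81.8333°, lat 26.7917°.
Extended square 7, 8: +7·0.00833333° lon, +8·0.00416667° lat → SW at lon 81.8917°, lat 26.825°.
Cell spans 0.00833333° lon × 0.00416667° lat.
south 26.82500, north 26.82917.

26.82500, 26.82917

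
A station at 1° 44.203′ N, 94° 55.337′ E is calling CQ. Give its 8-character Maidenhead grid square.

NJ71lr06

Add 180° to longitude and 90° to latitude: 274.92228, 91.73672.
Field: lon ⌊274.92228/20⌋ = 13 → N; lat ⌊91.73672/10⌋ = 9 → J.
Square: lon ⌊14.92228/2⌋ = 7; lat ⌊1.73672/1⌋ = 1.
Subsquare: lon ⌊0.92228/0.0833333⌋ = 11 → l; lat ⌊0.73672/0.0416667⌋ = 17 → r.
Extended square: lon ⌊0.00562/0.00833333⌋ = 0; lat ⌊0.02838/0.00416667⌋ = 6.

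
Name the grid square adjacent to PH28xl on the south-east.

Longitude subsquare x = 23; +1 → 24, wraps to 0 = a, carry into square.
Longitude square 2; +1 → 3.
Latitude subsquare l = 11; −1 → 10 = k.

PH38ak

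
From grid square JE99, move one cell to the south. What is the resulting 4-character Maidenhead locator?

JE98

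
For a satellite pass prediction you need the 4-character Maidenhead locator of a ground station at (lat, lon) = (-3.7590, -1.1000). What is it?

Offset from 180°W / 90°S: lon 178.90°, lat 86.24°.
Field: lon ⌊178.90/20⌋ = 8 → I; lat ⌊86.24/10⌋ = 8 → I.
Square: lon ⌊18.90/2⌋ = 9; lat ⌊6.24/1⌋ = 6.

II96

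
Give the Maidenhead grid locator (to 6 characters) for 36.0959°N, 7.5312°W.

IM66fc

Add 180° to longitude and 90° to latitude: 172.4688, 126.0959.
Field: lon ⌊172.4688/20⌋ = 8 → I; lat ⌊126.0959/10⌋ = 12 → M.
Square: lon ⌊12.4688/2⌋ = 6; lat ⌊6.0959/1⌋ = 6.
Subsquare: lon ⌊0.4688/0.0833333⌋ = 5 → f; lat ⌊0.0959/0.0416667⌋ = 2 → c.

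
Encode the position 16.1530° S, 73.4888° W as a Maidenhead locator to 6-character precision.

FH33gu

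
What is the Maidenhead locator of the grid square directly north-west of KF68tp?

Longitude subsquare t = 19; −1 → 18 = s.
Latitude subsquare p = 15; +1 → 16 = q.

KF68sq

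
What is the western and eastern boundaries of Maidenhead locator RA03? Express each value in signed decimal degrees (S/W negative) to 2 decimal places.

Field R=17, A=0: +17·20° lon, +0·10° lat → SW at lon 160°, lat -90°.
Square 0, 3: +0·2° lon, +3·1° lat → SW at lon 160°, lat -87°.
Cell spans 2° lon × 1° lat.
west 160.00, east 162.00.

160.00, 162.00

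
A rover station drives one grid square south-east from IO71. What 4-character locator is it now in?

IO80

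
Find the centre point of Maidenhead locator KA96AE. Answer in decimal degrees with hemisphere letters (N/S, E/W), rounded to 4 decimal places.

Field K=10, A=0: +10·20° lon, +0·10° lat → SW at lon 20°, lat -90°.
Square 9, 6: +9·2° lon, +6·1° lat → SW at lon 38°, lat -84°.
Subsquare a=0, e=4: +0·0.0833333° lon, +4·0.0416667° lat → SW at lon 38°, lat -83.8333°.
Cell spans 0.0833333° lon × 0.0416667° lat. Centre is SW corner plus half of each.
latitude 83.8125° S, longitude 38.0417° E.

83.8125° S, 38.0417° E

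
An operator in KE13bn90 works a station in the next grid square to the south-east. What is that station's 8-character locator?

KE13cm09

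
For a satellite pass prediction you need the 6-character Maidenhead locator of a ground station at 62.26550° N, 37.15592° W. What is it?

Add 180° to longitude and 90° to latitude: 142.8441, 152.2655.
Field (20°×10°, letters A–R): 142.8441/20 → 7 → H, 152.2655/10 → 15 → P; chars HP.
Square (2°×1°, digits 0–9): 2.8441/2 → 1, 2.2655/1 → 2; chars 12.
Subsquare (5′×2.5′, letters a–x): 0.8441/0.0833333 → 10 → k, 0.2655/0.0416667 → 6 → g; chars kg.

HP12kg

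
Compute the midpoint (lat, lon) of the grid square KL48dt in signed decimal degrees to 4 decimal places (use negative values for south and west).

28.8125, 28.2917

Field K=10, L=11: +10·20° lon, +11·10° lat → SW at lon 20°, lat 20°.
Square 4, 8: +4·2° lon, +8·1° lat → SW at lon 28°, lat 28°.
Subsquare d=3, t=19: +3·0.0833333° lon, +19·0.0416667° lat → SW at lon 28.25°, lat 28.7917°.
Cell spans 0.0833333° lon × 0.0416667° lat. Centre is SW corner plus half of each.
latitude 28.8125, longitude 28.2917.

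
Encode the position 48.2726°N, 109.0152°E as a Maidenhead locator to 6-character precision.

ON48mg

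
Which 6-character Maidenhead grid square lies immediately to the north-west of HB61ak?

Longitude subsquare a = 0; −1 → -1, wraps to 23 = x, carry into square.
Longitude square 6; −1 → 5.
Latitude subsquare k = 10; +1 → 11 = l.

HB51xl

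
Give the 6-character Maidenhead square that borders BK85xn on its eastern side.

Longitude subsquare x = 23; +1 → 24, wraps to 0 = a, carry into square.
Longitude square 8; +1 → 9.
The latitude characters are unchanged.

BK95an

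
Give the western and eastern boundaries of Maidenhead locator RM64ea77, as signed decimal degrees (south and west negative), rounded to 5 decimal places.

Field R=17, M=12: +17·20° lon, +12·10° lat → SW at lon 160°, lat 30°.
Square 6, 4: +6·2° lon, +4·1° lat → SW at lon 172°, lat 34°.
Subsquare e=4, a=0: +4·0.0833333° lon, +0·0.0416667° lat → SW at lon 172.333°, lat 34°.
Extended square 7, 7: +7·0.00833333° lon, +7·0.00416667° lat → SW at lon 172.392°, lat 34.0292°.
Cell spans 0.00833333° lon × 0.00416667° lat.
west 172.39167, east 172.40000.

172.39167, 172.40000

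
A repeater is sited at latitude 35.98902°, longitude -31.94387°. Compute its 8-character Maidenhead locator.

HM45ax67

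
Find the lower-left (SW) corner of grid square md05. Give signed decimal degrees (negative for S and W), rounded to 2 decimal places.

-55.00, 60.00

Field M=12, D=3: +12·20° lon, +3·10° lat → SW at lon 60°, lat -60°.
Square 0, 5: +0·2° lon, +5·1° lat → SW at lon 60°, lat -55°.
latitude -55.00, longitude 60.00.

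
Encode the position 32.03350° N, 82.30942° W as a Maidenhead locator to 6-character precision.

Add 180° to longitude and 90° to latitude: 97.6906, 122.0335.
Field (20°×10°, letters A–R): 97.6906/20 → 4 → E, 122.0335/10 → 12 → M; chars EM.
Square (2°×1°, digits 0–9): 17.6906/2 → 8, 2.0335/1 → 2; chars 82.
Subsquare (5′×2.5′, letters a–x): 1.6906/0.0833333 → 20 → u, 0.0335/0.0416667 → 0 → a; chars ua.

EM82ua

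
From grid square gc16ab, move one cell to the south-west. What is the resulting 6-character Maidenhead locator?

GC06xa

Longitude subsquare a = 0; −1 → -1, wraps to 23 = x, carry into square.
Longitude square 1; −1 → 0.
Latitude subsquare b = 1; −1 → 0 = a.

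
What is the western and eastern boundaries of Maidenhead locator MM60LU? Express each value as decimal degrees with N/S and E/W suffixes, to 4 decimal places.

Field M=12, M=12: +12·20° lon, +12·10° lat → SW at lon 60°, lat 30°.
Square 6, 0: +6·2° lon, +0·1° lat → SW at lon 72°, lat 30°.
Subsquare l=11, u=20: +11·0.0833333° lon, +20·0.0416667° lat → SW at lon 72.9167°, lat 30.8333°.
Cell spans 0.0833333° lon × 0.0416667° lat.
west 72.9167° E, east 73.0000° E.

72.9167° E, 73.0000° E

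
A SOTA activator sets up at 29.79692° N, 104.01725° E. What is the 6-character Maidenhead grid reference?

Add 180° to longitude and 90° to latitude: 284.0172, 119.7969.
Field (20°×10°, letters A–R): lon ⌊284.0172/20⌋ = 14 → O; lat ⌊119.7969/10⌋ = 11 → L.
Square (2°×1°, digits 0–9): lon ⌊4.0172/2⌋ = 2; lat ⌊9.7969/1⌋ = 9.
Subsquare (5′×2.5′, letters a–x): lon ⌊0.0172/0.0833333⌋ = 0 → a; lat ⌊0.7969/0.0416667⌋ = 19 → t.

OL29at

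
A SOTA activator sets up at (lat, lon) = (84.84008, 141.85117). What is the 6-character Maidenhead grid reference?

QR04wu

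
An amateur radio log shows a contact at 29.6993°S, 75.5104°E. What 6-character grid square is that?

MG70sh

Shift to the Maidenhead origin (180°W, 90°S): lon 255.5104, lat 60.3007.
Field: 255.5104/20 → 12 → M, 60.3007/10 → 6 → G; chars MG.
Square: 15.5104/2 → 7, 0.3007/1 → 0; chars 70.
Subsquare: 1.5104/0.0833333 → 18 → s, 0.3007/0.0416667 → 7 → h; chars sh.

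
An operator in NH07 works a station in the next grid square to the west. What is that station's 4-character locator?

MH97

Longitude square 0; −1 → -1, wraps to 9, carry into field.
Longitude field N = 13; −1 → 12 = M.
The latitude characters are unchanged.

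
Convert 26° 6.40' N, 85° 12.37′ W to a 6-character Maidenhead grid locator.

Offset from 180°W / 90°S: lon 94.7938°, lat 116.1067°.
Field: 94.7938/20 → 4 → E, 116.1067/10 → 11 → L; chars EL.
Square: 14.7938/2 → 7, 6.1067/1 → 6; chars 76.
Subsquare: 0.7938/0.0833333 → 9 → j, 0.1067/0.0416667 → 2 → c; chars jc.

EL76jc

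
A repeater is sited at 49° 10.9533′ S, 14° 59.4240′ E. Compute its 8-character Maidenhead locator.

JE70lt86

Add 180° to longitude and 90° to latitude: 194.99040, 40.81744.
Field: lon ⌊194.99040/20⌋ = 9 → J; lat ⌊40.81744/10⌋ = 4 → E.
Square: lon ⌊14.99040/2⌋ = 7; lat ⌊0.81744/1⌋ = 0.
Subsquare: lon ⌊0.99040/0.0833333⌋ = 11 → l; lat ⌊0.81744/0.0416667⌋ = 19 → t.
Extended square: lon ⌊0.07373/0.00833333⌋ = 8; lat ⌊0.02578/0.00416667⌋ = 6.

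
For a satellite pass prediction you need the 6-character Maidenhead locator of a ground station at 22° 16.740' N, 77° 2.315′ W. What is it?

FL12lg

Shift to the Maidenhead origin (180°W, 90°S): lon 102.9614, lat 112.2790.
Field: lon ⌊102.9614/20⌋ = 5 → F; lat ⌊112.2790/10⌋ = 11 → L.
Square: lon ⌊2.9614/2⌋ = 1; lat ⌊2.2790/1⌋ = 2.
Subsquare: lon ⌊0.9614/0.0833333⌋ = 11 → l; lat ⌊0.2790/0.0416667⌋ = 6 → g.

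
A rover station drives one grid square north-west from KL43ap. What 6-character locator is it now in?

KL33xq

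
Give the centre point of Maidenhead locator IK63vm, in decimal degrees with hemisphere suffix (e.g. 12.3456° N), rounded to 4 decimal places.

13.5208° N, 6.2083° W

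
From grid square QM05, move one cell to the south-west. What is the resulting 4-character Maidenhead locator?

PM94

Longitude square 0; −1 → -1, wraps to 9, carry into field.
Longitude field Q = 16; −1 → 15 = P.
Latitude square 5; −1 → 4.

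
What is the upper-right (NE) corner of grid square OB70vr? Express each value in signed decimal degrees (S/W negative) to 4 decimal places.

-79.2500, 115.8333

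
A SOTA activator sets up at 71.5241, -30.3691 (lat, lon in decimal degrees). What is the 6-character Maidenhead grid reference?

HQ41tm

Shift to the Maidenhead origin (180°W, 90°S): lon 149.6309, lat 161.5241.
Field: 149.6309/20 → 7 → H, 161.5241/10 → 16 → Q; chars HQ.
Square: 9.6309/2 → 4, 1.5241/1 → 1; chars 41.
Subsquare: 1.6309/0.0833333 → 19 → t, 0.5241/0.0416667 → 12 → m; chars tm.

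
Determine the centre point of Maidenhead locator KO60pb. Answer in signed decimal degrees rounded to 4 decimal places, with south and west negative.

50.0625, 33.2917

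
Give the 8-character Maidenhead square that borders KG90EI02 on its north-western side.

KG90di93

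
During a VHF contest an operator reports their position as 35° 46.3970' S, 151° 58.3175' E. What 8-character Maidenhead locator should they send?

QF54xf64

Add 180° to longitude and 90° to latitude: 331.97196, 54.22672.
Field: lon ⌊331.97196/20⌋ = 16 → Q; lat ⌊54.22672/10⌋ = 5 → F.
Square: lon ⌊11.97196/2⌋ = 5; lat ⌊4.22672/1⌋ = 4.
Subsquare: lon ⌊1.97196/0.0833333⌋ = 23 → x; lat ⌊0.22672/0.0416667⌋ = 5 → f.
Extended square: lon ⌊0.05529/0.00833333⌋ = 6; lat ⌊0.01838/0.00416667⌋ = 4.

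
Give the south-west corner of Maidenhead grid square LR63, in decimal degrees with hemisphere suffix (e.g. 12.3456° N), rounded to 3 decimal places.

83.000° N, 52.000° E

Field L=11, R=17: +11·20° lon, +17·10° lat → SW at lon 40°, lat 80°.
Square 6, 3: +6·2° lon, +3·1° lat → SW at lon 52°, lat 83°.
latitude 83.000° N, longitude 52.000° E.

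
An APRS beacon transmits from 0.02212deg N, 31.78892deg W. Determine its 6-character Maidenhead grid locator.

HJ40ca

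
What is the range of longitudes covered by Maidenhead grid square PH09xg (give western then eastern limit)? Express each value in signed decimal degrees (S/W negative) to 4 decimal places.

121.9167, 122.0000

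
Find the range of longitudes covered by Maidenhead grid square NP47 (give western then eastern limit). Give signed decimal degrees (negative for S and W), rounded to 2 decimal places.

88.00, 90.00

Field N=13, P=15: +13·20° lon, +15·10° lat → SW at lon 80°, lat 60°.
Square 4, 7: +4·2° lon, +7·1° lat → SW at lon 88°, lat 67°.
Cell spans 2° lon × 1° lat.
west 88.00, east 90.00.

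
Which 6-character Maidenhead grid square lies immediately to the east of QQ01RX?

QQ01sx

Longitude subsquare r = 17; +1 → 18 = s.
The latitude characters are unchanged.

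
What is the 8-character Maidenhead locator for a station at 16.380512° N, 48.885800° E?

Shift to the Maidenhead origin (180°W, 90°S): lon 228.88580, lat 106.38051.
Field: lon ⌊228.88580/20⌋ = 11 → L; lat ⌊106.38051/10⌋ = 10 → K.
Square: lon ⌊8.88580/2⌋ = 4; lat ⌊6.38051/1⌋ = 6.
Subsquare: lon ⌊0.88580/0.0833333⌋ = 10 → k; lat ⌊0.38051/0.0416667⌋ = 9 → j.
Extended square: lon ⌊0.05247/0.00833333⌋ = 6; lat ⌊0.00551/0.00416667⌋ = 1.

LK46kj61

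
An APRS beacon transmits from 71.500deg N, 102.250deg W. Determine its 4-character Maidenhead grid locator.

DQ81

Offset from 180°W / 90°S: lon 77.75°, lat 161.50°.
Field (20°×10°, letters A–R): 77.75/20 → 3 → D, 161.50/10 → 16 → Q; chars DQ.
Square (2°×1°, digits 0–9): 17.75/2 → 8, 1.50/1 → 1; chars 81.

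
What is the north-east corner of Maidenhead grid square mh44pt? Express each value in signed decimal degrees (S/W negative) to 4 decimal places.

Field M=12, H=7: +12·20° lon, +7·10° lat → SW at lon 60°, lat -20°.
Square 4, 4: +4·2° lon, +4·1° lat → SW at lon 68°, lat -16°.
Subsquare p=15, t=19: +15·0.0833333° lon, +19·0.0416667° lat → SW at lon 69.25°, lat -15.2083°.
Cell spans 0.0833333° lon × 0.0416667° lat. NE corner is SW corner plus one full cell.
latitude -15.1667, longitude 69.3333.

-15.1667, 69.3333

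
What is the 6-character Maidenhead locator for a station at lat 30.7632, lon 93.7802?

Shift to the Maidenhead origin (180°W, 90°S): lon 273.7802, lat 120.7632.
Field (20°×10°, letters A–R): 273.7802/20 → 13 → N, 120.7632/10 → 12 → M; chars NM.
Square (2°×1°, digits 0–9): 13.7802/2 → 6, 0.7632/1 → 0; chars 60.
Subsquare (5′×2.5′, letters a–x): 1.7802/0.0833333 → 21 → v, 0.7632/0.0416667 → 18 → s; chars vs.

NM60vs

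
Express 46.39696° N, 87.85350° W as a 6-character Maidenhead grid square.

EN66bj

Shift to the Maidenhead origin (180°W, 90°S): lon 92.1465, lat 136.3970.
Field: 92.1465/20 → 4 → E, 136.3970/10 → 13 → N; chars EN.
Square: 12.1465/2 → 6, 6.3970/1 → 6; chars 66.
Subsquare: 0.1465/0.0833333 → 1 → b, 0.3970/0.0416667 → 9 → j; chars bj.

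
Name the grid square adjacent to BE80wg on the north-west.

BE80vh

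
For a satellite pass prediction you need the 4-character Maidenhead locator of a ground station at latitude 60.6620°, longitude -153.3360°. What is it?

Shift to the Maidenhead origin (180°W, 90°S): lon 26.66, lat 150.66.
Field: 26.66/20 → 1 → B, 150.66/10 → 15 → P; chars BP.
Square: 6.66/2 → 3, 0.66/1 → 0; chars 30.

BP30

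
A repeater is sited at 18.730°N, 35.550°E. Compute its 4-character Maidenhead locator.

KK78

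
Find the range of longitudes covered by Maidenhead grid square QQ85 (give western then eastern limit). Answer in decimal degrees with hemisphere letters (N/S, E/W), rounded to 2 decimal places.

156.00° E, 158.00° E

Field Q=16, Q=16: +16·20° lon, +16·10° lat → SW at lon 140°, lat 70°.
Square 8, 5: +8·2° lon, +5·1° lat → SW at lon 156°, lat 75°.
Cell spans 2° lon × 1° lat.
west 156.00° E, east 158.00° E.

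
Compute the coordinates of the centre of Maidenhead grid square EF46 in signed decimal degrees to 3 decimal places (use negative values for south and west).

Field E=4, F=5: +4·20° lon, +5·10° lat → SW at lon -100°, lat -40°.
Square 4, 6: +4·2° lon, +6·1° lat → SW at lon -92°, lat -34°.
Cell spans 2° lon × 1° lat. Centre is SW corner plus half of each.
latitude -33.500, longitude -91.000.

-33.500, -91.000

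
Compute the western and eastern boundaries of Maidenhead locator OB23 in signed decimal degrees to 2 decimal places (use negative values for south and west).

104.00, 106.00

Field O=14, B=1: +14·20° lon, +1·10° lat → SW at lon 100°, lat -80°.
Square 2, 3: +2·2° lon, +3·1° lat → SW at lon 104°, lat -77°.
Cell spans 2° lon × 1° lat.
west 104.00, east 106.00.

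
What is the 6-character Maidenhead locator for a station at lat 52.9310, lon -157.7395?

Offset from 180°W / 90°S: lon 22.2605°, lat 142.9310°.
Field: lon ⌊22.2605/20⌋ = 1 → B; lat ⌊142.9310/10⌋ = 14 → O.
Square: lon ⌊2.2605/2⌋ = 1; lat ⌊2.9310/1⌋ = 2.
Subsquare: lon ⌊0.2605/0.0833333⌋ = 3 → d; lat ⌊0.9310/0.0416667⌋ = 22 → w.

BO12dw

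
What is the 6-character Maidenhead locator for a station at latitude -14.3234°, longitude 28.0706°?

Offset from 180°W / 90°S: lon 208.0706°, lat 75.6766°.
Field: 208.0706/20 → 10 → K, 75.6766/10 → 7 → H; chars KH.
Square: 8.0706/2 → 4, 5.6766/1 → 5; chars 45.
Subsquare: 0.0706/0.0833333 → 0 → a, 0.6766/0.0416667 → 16 → q; chars aq.

KH45aq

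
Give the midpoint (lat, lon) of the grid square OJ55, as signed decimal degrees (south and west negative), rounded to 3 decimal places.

Field O=14, J=9: +14·20° lon, +9·10° lat → SW at lon 100°, lat 0°.
Square 5, 5: +5·2° lon, +5·1° lat → SW at lon 110°, lat 5°.
Cell spans 2° lon × 1° lat. Centre is SW corner plus half of each.
latitude 5.500, longitude 111.000.

5.500, 111.000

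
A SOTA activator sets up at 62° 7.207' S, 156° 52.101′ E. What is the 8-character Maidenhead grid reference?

QC87kv41

Shift to the Maidenhead origin (180°W, 90°S): lon 336.86835, lat 27.87988.
Field: 336.86835/20 → 16 → Q, 27.87988/10 → 2 → C; chars QC.
Square: 16.86835/2 → 8, 7.87988/1 → 7; chars 87.
Subsquare: 0.86835/0.0833333 → 10 → k, 0.87988/0.0416667 → 21 → v; chars kv.
Extended square: 0.03502/0.00833333 → 4, 0.00488/0.00416667 → 1; chars 41.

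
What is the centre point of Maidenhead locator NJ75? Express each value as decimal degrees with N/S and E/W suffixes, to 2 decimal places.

5.50° N, 95.00° E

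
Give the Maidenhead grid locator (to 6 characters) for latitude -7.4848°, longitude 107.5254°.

OI32sm

Offset from 180°W / 90°S: lon 287.5254°, lat 82.5152°.
Field: lon ⌊287.5254/20⌋ = 14 → O; lat ⌊82.5152/10⌋ = 8 → I.
Square: lon ⌊7.5254/2⌋ = 3; lat ⌊2.5152/1⌋ = 2.
Subsquare: lon ⌊1.5254/0.0833333⌋ = 18 → s; lat ⌊0.5152/0.0416667⌋ = 12 → m.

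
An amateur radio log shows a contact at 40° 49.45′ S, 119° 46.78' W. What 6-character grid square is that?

DE09ce

Offset from 180°W / 90°S: lon 60.2203°, lat 49.1758°.
Field: 60.2203/20 → 3 → D, 49.1758/10 → 4 → E; chars DE.
Square: 0.2203/2 → 0, 9.1758/1 → 9; chars 09.
Subsquare: 0.2203/0.0833333 → 2 → c, 0.1758/0.0416667 → 4 → e; chars ce.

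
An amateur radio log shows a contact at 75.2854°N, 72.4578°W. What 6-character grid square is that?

FQ35sg

Add 180° to longitude and 90° to latitude: 107.5422, 165.2854.
Field (20°×10°, letters A–R): 107.5422/20 → 5 → F, 165.2854/10 → 16 → Q; chars FQ.
Square (2°×1°, digits 0–9): 7.5422/2 → 3, 5.2854/1 → 5; chars 35.
Subsquare (5′×2.5′, letters a–x): 1.5422/0.0833333 → 18 → s, 0.2854/0.0416667 → 6 → g; chars sg.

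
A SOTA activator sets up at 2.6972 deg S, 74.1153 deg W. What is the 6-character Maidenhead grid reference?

FI27wh

Shift to the Maidenhead origin (180°W, 90°S): lon 105.8847, lat 87.3028.
Field: lon ⌊105.8847/20⌋ = 5 → F; lat ⌊87.3028/10⌋ = 8 → I.
Square: lon ⌊5.8847/2⌋ = 2; lat ⌊7.3028/1⌋ = 7.
Subsquare: lon ⌊1.8847/0.0833333⌋ = 22 → w; lat ⌊0.3028/0.0416667⌋ = 7 → h.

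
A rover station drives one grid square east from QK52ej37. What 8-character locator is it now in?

QK52ej47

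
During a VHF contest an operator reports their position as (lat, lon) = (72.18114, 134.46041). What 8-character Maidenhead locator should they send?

PQ72fe53

Add 180° to longitude and 90° to latitude: 314.46041, 162.18114.
Field: lon ⌊314.46041/20⌋ = 15 → P; lat ⌊162.18114/10⌋ = 16 → Q.
Square: lon ⌊14.46041/2⌋ = 7; lat ⌊2.18114/1⌋ = 2.
Subsquare: lon ⌊0.46041/0.0833333⌋ = 5 → f; lat ⌊0.18114/0.0416667⌋ = 4 → e.
Extended square: lon ⌊0.04374/0.00833333⌋ = 5; lat ⌊0.01447/0.00416667⌋ = 3.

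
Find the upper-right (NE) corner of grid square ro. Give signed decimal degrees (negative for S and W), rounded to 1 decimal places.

Field R=17, O=14: +17·20° lon, +14·10° lat → SW at lon 160°, lat 50°.
Cell spans 20° lon × 10° lat. NE corner is SW corner plus one full cell.
latitude 60.0, longitude 180.0.

60.0, 180.0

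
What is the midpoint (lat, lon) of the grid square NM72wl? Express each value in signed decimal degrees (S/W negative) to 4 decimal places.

Field N=13, M=12: +13·20° lon, +12·10° lat → SW at lon 80°, lat 30°.
Square 7, 2: +7·2° lon, +2·1° lat → SW at lon 94°, lat 32°.
Subsquare w=22, l=11: +22·0.0833333° lon, +11·0.0416667° lat → SW at lon 95.8333°, lat 32.4583°.
Cell spans 0.0833333° lon × 0.0416667° lat. Centre is SW corner plus half of each.
latitude 32.4792, longitude 95.8750.

32.4792, 95.8750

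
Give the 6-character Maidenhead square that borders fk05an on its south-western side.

Longitude subsquare a = 0; −1 → -1, wraps to 23 = x, carry into square.
Longitude square 0; −1 → -1, wraps to 9, carry into field.
Longitude field F = 5; −1 → 4 = E.
Latitude subsquare n = 13; −1 → 12 = m.

EK95xm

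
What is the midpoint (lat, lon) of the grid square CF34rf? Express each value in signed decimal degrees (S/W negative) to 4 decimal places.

Field C=2, F=5: +2·20° lon, +5·10° lat → SW at lon -140°, lat -40°.
Square 3, 4: +3·2° lon, +4·1° lat → SW at lon -134°, lat -36°.
Subsquare r=17, f=5: +17·0.0833333° lon, +5·0.0416667° lat → SW at lon -132.583°, lat -35.7917°.
Cell spans 0.0833333° lon × 0.0416667° lat. Centre is SW corner plus half of each.
latitude -35.7708, longitude -132.5417.

-35.7708, -132.5417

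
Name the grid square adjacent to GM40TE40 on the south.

Latitude extended square 0; −1 → -1, wraps to 9, carry into subsquare.
Latitude subsquare e = 4; −1 → 3 = d.
The longitude characters are unchanged.

GM40td49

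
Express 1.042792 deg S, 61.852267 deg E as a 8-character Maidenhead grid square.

MI08ww29

Add 180° to longitude and 90° to latitude: 241.85227, 88.95721.
Field: lon ⌊241.85227/20⌋ = 12 → M; lat ⌊88.95721/10⌋ = 8 → I.
Square: lon ⌊1.85227/2⌋ = 0; lat ⌊8.95721/1⌋ = 8.
Subsquare: lon ⌊1.85227/0.0833333⌋ = 22 → w; lat ⌊0.95721/0.0416667⌋ = 22 → w.
Extended square: lon ⌊0.01893/0.00833333⌋ = 2; lat ⌊0.04054/0.00416667⌋ = 9.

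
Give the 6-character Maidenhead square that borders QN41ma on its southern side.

QN40mx

Latitude subsquare a = 0; −1 → -1, wraps to 23 = x, carry into square.
Latitude square 1; −1 → 0.
The longitude characters are unchanged.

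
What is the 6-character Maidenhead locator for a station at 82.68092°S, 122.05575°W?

CA87xh

Add 180° to longitude and 90° to latitude: 57.9442, 7.3191.
Field (20°×10°, letters A–R): 57.9442/20 → 2 → C, 7.3191/10 → 0 → A; chars CA.
Square (2°×1°, digits 0–9): 17.9442/2 → 8, 7.3191/1 → 7; chars 87.
Subsquare (5′×2.5′, letters a–x): 1.9442/0.0833333 → 23 → x, 0.3191/0.0416667 → 7 → h; chars xh.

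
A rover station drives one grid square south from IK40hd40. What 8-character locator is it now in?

IK40hc49

Latitude extended square 0; −1 → -1, wraps to 9, carry into subsquare.
Latitude subsquare d = 3; −1 → 2 = c.
The longitude characters are unchanged.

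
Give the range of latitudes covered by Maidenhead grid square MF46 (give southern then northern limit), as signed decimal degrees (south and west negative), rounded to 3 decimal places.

Field M=12, F=5: +12·20° lon, +5·10° lat → SW at lon 60°, lat -40°.
Square 4, 6: +4·2° lon, +6·1° lat → SW at lon 68°, lat -34°.
Cell spans 2° lon × 1° lat.
south -34.000, north -33.000.

-34.000, -33.000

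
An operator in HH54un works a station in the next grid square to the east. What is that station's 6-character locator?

Longitude subsquare u = 20; +1 → 21 = v.
The latitude characters are unchanged.

HH54vn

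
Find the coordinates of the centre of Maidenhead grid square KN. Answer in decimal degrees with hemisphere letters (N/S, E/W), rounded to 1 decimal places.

45.0° N, 30.0° E

Field K=10, N=13: +10·20° lon, +13·10° lat → SW at lon 20°, lat 40°.
Cell spans 20° lon × 10° lat. Centre is SW corner plus half of each.
latitude 45.0° N, longitude 30.0° E.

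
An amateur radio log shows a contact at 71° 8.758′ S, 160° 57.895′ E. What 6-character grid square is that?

Add 180° to longitude and 90° to latitude: 340.9649, 18.8540.
Field: lon ⌊340.9649/20⌋ = 17 → R; lat ⌊18.8540/10⌋ = 1 → B.
Square: lon ⌊0.9649/2⌋ = 0; lat ⌊8.8540/1⌋ = 8.
Subsquare: lon ⌊0.9649/0.0833333⌋ = 11 → l; lat ⌊0.8540/0.0416667⌋ = 20 → u.

RB08lu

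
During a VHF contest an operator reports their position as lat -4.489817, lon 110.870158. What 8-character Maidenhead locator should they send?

Add 180° to longitude and 90° to latitude: 290.87016, 85.51018.
Field: lon ⌊290.87016/20⌋ = 14 → O; lat ⌊85.51018/10⌋ = 8 → I.
Square: lon ⌊10.87016/2⌋ = 5; lat ⌊5.51018/1⌋ = 5.
Subsquare: lon ⌊0.87016/0.0833333⌋ = 10 → k; lat ⌊0.51018/0.0416667⌋ = 12 → m.
Extended square: lon ⌊0.03682/0.00833333⌋ = 4; lat ⌊0.01018/0.00416667⌋ = 2.

OI55km42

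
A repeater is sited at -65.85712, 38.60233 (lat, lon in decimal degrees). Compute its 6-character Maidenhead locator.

KC94hd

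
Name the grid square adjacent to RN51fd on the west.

Longitude subsquare f = 5; −1 → 4 = e.
The latitude characters are unchanged.

RN51ed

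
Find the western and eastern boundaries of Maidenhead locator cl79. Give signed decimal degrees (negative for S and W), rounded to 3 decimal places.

Field C=2, L=11: +2·20° lon, +11·10° lat → SW at lon -140°, lat 20°.
Square 7, 9: +7·2° lon, +9·1° lat → SW at lon -126°, lat 29°.
Cell spans 2° lon × 1° lat.
west -126.000, east -124.000.

-126.000, -124.000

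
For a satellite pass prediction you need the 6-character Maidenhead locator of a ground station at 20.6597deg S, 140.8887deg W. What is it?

BG99ni

Add 180° to longitude and 90° to latitude: 39.1113, 69.3403.
Field: 39.1113/20 → 1 → B, 69.3403/10 → 6 → G; chars BG.
Square: 19.1113/2 → 9, 9.3403/1 → 9; chars 99.
Subsquare: 1.1113/0.0833333 → 13 → n, 0.3403/0.0416667 → 8 → i; chars ni.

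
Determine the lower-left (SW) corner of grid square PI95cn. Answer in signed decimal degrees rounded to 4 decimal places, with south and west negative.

Field P=15, I=8: +15·20° lon, +8·10° lat → SW at lon 120°, lat -10°.
Square 9, 5: +9·2° lon, +5·1° lat → SW at lon 138°, lat -5°.
Subsquare c=2, n=13: +2·0.0833333° lon, +13·0.0416667° lat → SW at lon 138.167°, lat -4.45833°.
latitude -4.4583, longitude 138.1667.

-4.4583, 138.1667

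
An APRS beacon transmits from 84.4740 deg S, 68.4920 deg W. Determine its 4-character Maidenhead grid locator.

FA55

Add 180° to longitude and 90° to latitude: 111.51, 5.53.
Field (20°×10°, letters A–R): lon ⌊111.51/20⌋ = 5 → F; lat ⌊5.53/10⌋ = 0 → A.
Square (2°×1°, digits 0–9): lon ⌊11.51/2⌋ = 5; lat ⌊5.53/1⌋ = 5.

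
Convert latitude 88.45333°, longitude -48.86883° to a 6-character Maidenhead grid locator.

Add 180° to longitude and 90° to latitude: 131.1312, 178.4533.
Field: 131.1312/20 → 6 → G, 178.4533/10 → 17 → R; chars GR.
Square: 11.1312/2 → 5, 8.4533/1 → 8; chars 58.
Subsquare: 1.1312/0.0833333 → 13 → n, 0.4533/0.0416667 → 10 → k; chars nk.

GR58nk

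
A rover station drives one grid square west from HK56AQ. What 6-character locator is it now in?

Longitude subsquare a = 0; −1 → -1, wraps to 23 = x, carry into square.
Longitude square 5; −1 → 4.
The latitude characters are unchanged.

HK46xq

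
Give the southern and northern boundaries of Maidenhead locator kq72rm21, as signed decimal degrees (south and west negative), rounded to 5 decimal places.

Field K=10, Q=16: +10·20° lon, +16·10° lat → SW at lon 20°, lat 70°.
Square 7, 2: +7·2° lon, +2·1° lat → SW at lon 34°, lat 72°.
Subsquare r=17, m=12: +17·0.0833333° lon, +12·0.0416667° lat → SW at lon 35.4167°, lat 72.5°.
Extended square 2, 1: +2·0.00833333° lon, +1·0.00416667° lat → SW at lon 35.4333°, lat 72.5042°.
Cell spans 0.00833333° lon × 0.00416667° lat.
south 72.50417, north 72.50833.

72.50417, 72.50833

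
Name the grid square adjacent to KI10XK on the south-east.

KI20aj

Longitude subsquare x = 23; +1 → 24, wraps to 0 = a, carry into square.
Longitude square 1; +1 → 2.
Latitude subsquare k = 10; −1 → 9 = j.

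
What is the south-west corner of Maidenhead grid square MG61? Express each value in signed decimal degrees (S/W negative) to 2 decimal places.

-29.00, 72.00

Field M=12, G=6: +12·20° lon, +6·10° lat → SW at lon 60°, lat -30°.
Square 6, 1: +6·2° lon, +1·1° lat → SW at lon 72°, lat -29°.
latitude -29.00, longitude 72.00.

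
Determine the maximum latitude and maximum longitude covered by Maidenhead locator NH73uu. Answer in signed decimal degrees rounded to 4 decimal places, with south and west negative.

-16.1250, 95.7500

Field N=13, H=7: +13·20° lon, +7·10° lat → SW at lon 80°, lat -20°.
Square 7, 3: +7·2° lon, +3·1° lat → SW at lon 94°, lat -17°.
Subsquare u=20, u=20: +20·0.0833333° lon, +20·0.0416667° lat → SW at lon 95.6667°, lat -16.1667°.
Cell spans 0.0833333° lon × 0.0416667° lat. NE corner is SW corner plus one full cell.
latitude -16.1250, longitude 95.7500.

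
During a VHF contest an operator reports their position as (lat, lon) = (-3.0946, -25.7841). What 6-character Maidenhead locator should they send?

Add 180° to longitude and 90° to latitude: 154.2159, 86.9054.
Field (20°×10°, letters A–R): lon ⌊154.2159/20⌋ = 7 → H; lat ⌊86.9054/10⌋ = 8 → I.
Square (2°×1°, digits 0–9): lon ⌊14.2159/2⌋ = 7; lat ⌊6.9054/1⌋ = 6.
Subsquare (5′×2.5′, letters a–x): lon ⌊0.2159/0.0833333⌋ = 2 → c; lat ⌊0.9054/0.0416667⌋ = 21 → v.

HI76cv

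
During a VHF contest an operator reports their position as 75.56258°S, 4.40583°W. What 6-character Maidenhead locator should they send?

Add 180° to longitude and 90° to latitude: 175.5942, 14.4374.
Field: lon ⌊175.5942/20⌋ = 8 → I; lat ⌊14.4374/10⌋ = 1 → B.
Square: lon ⌊15.5942/2⌋ = 7; lat ⌊4.4374/1⌋ = 4.
Subsquare: lon ⌊1.5942/0.0833333⌋ = 19 → t; lat ⌊0.4374/0.0416667⌋ = 10 → k.

IB74tk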